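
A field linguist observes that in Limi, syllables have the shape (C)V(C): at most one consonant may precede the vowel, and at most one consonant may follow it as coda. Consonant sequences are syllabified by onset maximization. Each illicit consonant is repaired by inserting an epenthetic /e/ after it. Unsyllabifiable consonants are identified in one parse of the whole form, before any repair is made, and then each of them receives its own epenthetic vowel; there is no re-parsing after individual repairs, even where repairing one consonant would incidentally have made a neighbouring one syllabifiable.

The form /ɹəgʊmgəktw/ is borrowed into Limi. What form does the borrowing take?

The consonants /t/, /w/ cannot be parsed into a legal (C)V(C) syllable (at most one coda consonant is licensed; onsets are limited to one consonant).
Each unlicensed consonant becomes the onset of a new syllable: /t/ → /te/, /w/ → /we/.

ɹəgʊmgəktewe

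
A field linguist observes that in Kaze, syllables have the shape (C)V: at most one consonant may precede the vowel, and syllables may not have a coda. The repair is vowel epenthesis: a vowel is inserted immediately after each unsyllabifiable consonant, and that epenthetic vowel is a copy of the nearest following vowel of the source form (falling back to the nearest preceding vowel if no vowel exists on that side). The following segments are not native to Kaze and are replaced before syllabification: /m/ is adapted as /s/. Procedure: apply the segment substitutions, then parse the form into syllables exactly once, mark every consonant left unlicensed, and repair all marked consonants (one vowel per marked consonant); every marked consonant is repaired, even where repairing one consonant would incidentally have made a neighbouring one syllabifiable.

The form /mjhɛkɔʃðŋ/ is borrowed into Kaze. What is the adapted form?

Substitution: /m/ → /s/, giving /sjhɛkɔʃðŋ/.
The consonants /s/, /j/, /ʃ/, /ð/, /ŋ/ cannot be parsed into a legal (C)V syllable (no codas are permitted; onsets are limited to one consonant).
Epenthesis after each stranded consonant: /s/ → /sɛ/, /j/ → /jɛ/, /ʃ/ → /ʃɔ/, /ð/ → /ðɔ/, /ŋ/ → /ŋɔ/.

sɛjɛhɛkɔʃɔðɔŋɔ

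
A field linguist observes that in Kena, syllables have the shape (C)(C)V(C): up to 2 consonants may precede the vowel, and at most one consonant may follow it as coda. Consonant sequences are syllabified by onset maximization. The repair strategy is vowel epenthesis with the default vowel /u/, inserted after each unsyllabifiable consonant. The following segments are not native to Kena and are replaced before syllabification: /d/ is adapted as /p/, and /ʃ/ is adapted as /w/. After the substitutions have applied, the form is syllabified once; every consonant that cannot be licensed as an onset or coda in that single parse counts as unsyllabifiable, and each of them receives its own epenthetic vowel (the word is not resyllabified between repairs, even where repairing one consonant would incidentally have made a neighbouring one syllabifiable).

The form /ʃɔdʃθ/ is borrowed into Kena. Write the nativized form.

wɔpwuθu

Substitution: /ʃ/ → /w/, /d/ → /p/, giving /wɔpwθ/.
Syllabifying with onset maximization leaves /w/, /θ/ stranded (at most one coda consonant is licensed; onsets may contain at most 2 consonants).
Epenthesis after each stranded consonant: /w/ → /wu/, /θ/ → /θu/.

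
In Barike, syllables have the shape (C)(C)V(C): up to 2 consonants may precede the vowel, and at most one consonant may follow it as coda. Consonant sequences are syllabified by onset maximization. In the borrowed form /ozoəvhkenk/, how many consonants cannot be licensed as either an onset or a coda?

The consonants /k/ cannot be parsed into a legal (C)(C)V(C) syllable (at most one coda consonant is licensed; onsets may contain at most 2 consonants).

1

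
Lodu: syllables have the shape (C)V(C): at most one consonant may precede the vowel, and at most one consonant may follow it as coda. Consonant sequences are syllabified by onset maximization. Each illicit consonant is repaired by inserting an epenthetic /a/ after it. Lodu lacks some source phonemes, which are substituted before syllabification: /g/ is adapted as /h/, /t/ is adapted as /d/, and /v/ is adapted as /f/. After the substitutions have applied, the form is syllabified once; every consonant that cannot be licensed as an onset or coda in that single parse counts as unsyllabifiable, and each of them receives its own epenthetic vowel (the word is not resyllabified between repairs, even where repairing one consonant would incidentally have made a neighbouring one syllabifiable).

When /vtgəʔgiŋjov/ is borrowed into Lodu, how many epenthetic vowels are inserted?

2

After substitution the input is /fdhəʔhiŋjof/.
The unsyllabifiable consonants are /f/, /d/; each receives one epenthetic vowel.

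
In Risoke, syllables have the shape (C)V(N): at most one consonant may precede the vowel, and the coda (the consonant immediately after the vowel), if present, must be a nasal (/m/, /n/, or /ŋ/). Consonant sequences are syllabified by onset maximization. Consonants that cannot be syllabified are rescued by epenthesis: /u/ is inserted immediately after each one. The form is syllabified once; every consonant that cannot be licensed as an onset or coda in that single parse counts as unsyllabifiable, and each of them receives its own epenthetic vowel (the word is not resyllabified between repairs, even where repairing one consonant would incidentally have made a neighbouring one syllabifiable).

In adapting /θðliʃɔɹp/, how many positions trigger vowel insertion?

4

The unsyllabifiable consonants are /θ/, /ð/, /ɹ/, /p/; each receives one epenthetic vowel.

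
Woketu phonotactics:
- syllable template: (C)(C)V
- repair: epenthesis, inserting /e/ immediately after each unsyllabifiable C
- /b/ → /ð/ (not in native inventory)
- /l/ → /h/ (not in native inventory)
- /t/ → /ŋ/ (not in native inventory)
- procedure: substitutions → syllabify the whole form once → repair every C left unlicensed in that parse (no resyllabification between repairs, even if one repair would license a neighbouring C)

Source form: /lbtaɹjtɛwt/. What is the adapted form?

heðŋaɹejŋɛweŋe

Substitution: /l/ → /h/, /b/ → /ð/, /t/ → /ŋ/, giving /hðŋaɹjŋɛwŋ/.
The consonants /h/, /ɹ/, /w/, /ŋ/ cannot be parsed into a legal (C)(C)V syllable (no codas are permitted; onsets may contain at most 2 consonants).
Inserting the epenthetic vowel yields /h/ → /he/, /ɹ/ → /ɹe/, /w/ → /we/, /ŋ/ → /ŋe/.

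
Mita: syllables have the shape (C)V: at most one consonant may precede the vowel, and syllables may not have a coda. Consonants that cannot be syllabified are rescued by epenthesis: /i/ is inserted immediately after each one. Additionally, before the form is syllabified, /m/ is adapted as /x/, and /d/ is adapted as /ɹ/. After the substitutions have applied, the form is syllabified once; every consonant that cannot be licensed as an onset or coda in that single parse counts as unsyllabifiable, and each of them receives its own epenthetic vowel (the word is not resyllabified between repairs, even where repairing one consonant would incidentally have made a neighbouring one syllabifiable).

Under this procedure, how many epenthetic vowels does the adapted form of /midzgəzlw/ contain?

After substitution the input is /xiɹzgəzlw/.
The unsyllabifiable consonants are /ɹ/, /z/, /z/, /l/, /w/; each receives one epenthetic vowel.

5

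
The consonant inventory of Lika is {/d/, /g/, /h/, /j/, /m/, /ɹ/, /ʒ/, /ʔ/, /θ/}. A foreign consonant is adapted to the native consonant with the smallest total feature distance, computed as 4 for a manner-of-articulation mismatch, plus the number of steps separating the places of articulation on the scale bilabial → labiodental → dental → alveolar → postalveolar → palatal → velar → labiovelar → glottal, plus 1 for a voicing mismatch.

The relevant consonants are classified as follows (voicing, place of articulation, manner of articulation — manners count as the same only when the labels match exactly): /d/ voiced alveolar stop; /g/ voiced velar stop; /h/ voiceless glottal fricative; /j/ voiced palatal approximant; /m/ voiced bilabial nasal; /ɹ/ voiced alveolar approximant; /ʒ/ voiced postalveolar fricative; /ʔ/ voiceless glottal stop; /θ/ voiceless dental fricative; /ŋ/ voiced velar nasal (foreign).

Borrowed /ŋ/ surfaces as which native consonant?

g

/g/ is closest: manner differs (nasal→stop, +4), place distance 0 (velar→velar), same voicing; total 4. Next closest is /j/ at distance 5.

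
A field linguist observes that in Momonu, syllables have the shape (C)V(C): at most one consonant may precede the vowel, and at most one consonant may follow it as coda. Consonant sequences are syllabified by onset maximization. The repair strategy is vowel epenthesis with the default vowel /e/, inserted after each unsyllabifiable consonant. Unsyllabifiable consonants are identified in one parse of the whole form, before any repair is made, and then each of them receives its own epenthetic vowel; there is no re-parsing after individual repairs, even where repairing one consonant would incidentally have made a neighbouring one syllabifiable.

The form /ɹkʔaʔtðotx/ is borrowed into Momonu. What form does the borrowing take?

Syllabifying with onset maximization leaves /ɹ/, /k/, /t/, /x/ stranded (at most one coda consonant is licensed; onsets are limited to one consonant).
Epenthesis after each stranded consonant: /ɹ/ → /ɹe/, /k/ → /ke/, /t/ → /te/, /x/ → /xe/.

ɹekeʔaʔteðotxe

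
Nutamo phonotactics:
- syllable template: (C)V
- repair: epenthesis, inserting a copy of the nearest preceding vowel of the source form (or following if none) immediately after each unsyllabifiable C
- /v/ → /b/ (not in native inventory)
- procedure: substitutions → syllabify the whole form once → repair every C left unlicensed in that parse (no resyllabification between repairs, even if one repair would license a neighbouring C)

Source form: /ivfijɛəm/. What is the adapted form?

Substitution: /v/ → /b/, giving /ibfijɛəm/.
Syllabifying with onset maximization leaves /b/, /m/ stranded (no codas are permitted; onsets are limited to one consonant).
Inserting the epenthetic vowel yields /b/ → /bi/, /m/ → /mə/.

ibifijɛəmə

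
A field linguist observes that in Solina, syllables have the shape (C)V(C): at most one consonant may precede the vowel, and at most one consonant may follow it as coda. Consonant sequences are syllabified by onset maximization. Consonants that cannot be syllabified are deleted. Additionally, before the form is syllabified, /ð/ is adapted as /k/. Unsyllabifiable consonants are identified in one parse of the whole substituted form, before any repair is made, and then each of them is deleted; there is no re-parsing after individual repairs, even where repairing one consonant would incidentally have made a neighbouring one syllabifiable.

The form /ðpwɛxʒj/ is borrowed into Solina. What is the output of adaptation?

Substitution: /ð/ → /k/, giving /kpwɛxʒj/.
Syllabifying with onset maximization leaves /k/, /p/, /ʒ/, /j/ stranded (at most one coda consonant is licensed; onsets are limited to one consonant).
Each unlicensed consonant is deleted: /k/, /p/, /ʒ/, /j/.

wɛx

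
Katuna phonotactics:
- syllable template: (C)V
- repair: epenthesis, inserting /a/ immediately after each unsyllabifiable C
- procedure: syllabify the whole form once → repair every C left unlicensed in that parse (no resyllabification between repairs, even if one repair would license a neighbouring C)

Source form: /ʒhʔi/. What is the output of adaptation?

Syllabifying with onset maximization leaves /ʒ/, /h/ stranded (no codas are permitted; onsets are limited to one consonant).
Each unlicensed consonant becomes the onset of a new syllable: /ʒ/ → /ʒa/, /h/ → /ha/.

ʒahaʔi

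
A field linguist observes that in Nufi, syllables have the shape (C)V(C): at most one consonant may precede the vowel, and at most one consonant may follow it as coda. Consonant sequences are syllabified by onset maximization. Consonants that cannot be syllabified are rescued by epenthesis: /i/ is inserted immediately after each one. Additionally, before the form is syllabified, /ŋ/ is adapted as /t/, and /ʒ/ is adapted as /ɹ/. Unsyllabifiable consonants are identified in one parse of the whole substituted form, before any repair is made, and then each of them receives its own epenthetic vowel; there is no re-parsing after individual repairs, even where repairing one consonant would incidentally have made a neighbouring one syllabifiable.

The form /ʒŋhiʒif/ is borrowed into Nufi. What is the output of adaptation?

Substitution: /ʒ/ → /ɹ/, /ŋ/ → /t/, giving /ɹthiɹif/.
Under (C)V(C), the unsyllabifiable consonants are /ɹ/, /t/ (at most one coda consonant is licensed; onsets are limited to one consonant).
Inserting the epenthetic vowel yields /ɹ/ → /ɹi/, /t/ → /ti/.

ɹitihiɹif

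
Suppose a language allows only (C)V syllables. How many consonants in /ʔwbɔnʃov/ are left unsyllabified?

Syllabifying with onset maximization leaves /ʔ/, /w/, /n/, /v/ stranded (no codas are permitted; onsets are limited to one consonant).

4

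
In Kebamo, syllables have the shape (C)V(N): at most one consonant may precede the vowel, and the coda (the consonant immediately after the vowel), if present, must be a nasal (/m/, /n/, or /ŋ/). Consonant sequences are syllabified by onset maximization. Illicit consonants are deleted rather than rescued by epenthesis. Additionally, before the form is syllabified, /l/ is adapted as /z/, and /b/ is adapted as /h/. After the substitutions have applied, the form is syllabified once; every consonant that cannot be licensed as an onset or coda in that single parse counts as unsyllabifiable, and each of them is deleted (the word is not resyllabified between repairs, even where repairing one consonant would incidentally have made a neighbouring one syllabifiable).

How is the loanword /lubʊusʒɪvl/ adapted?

zuhʊuʒɪ

Substitution: /l/ → /z/, /b/ → /h/, giving /zuhʊusʒɪvz/.
Under (C)V(N), the unsyllabifiable consonants are /s/, /v/, /z/ (only a nasal (/m/, /n/, or /ŋ/) is licensed in coda position; onsets are limited to one consonant).
Each unlicensed consonant is deleted: /s/, /v/, /z/.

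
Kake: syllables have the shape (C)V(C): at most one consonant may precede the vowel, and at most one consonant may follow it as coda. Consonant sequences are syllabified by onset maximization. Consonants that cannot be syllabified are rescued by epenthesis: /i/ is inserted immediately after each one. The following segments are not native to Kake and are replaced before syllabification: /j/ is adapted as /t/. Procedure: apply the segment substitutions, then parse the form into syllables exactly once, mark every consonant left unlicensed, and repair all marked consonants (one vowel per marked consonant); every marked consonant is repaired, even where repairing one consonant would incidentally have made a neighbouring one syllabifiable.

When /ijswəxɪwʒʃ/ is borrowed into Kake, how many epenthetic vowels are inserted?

3

After substitution the input is /itswəxɪwʒʃ/.
The unsyllabifiable consonants are /s/, /ʒ/, /ʃ/; each receives one epenthetic vowel.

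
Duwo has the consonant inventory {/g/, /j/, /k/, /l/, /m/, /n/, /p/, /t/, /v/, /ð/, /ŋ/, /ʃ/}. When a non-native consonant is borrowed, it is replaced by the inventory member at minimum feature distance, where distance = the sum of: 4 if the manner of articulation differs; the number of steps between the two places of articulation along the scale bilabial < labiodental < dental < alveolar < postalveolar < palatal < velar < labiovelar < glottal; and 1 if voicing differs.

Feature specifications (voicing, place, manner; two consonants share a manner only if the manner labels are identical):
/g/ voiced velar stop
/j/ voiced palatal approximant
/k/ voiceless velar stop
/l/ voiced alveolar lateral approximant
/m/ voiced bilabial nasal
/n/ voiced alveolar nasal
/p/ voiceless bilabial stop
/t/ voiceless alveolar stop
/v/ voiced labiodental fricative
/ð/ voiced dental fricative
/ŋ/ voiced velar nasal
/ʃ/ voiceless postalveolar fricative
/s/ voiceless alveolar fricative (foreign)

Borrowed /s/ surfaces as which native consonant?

/ʃ/ is closest: same manner (fricative), place distance 1 (alveolar→postalveolar), same voicing; total 1. Next closest is /ð/ at distance 2.

ʃ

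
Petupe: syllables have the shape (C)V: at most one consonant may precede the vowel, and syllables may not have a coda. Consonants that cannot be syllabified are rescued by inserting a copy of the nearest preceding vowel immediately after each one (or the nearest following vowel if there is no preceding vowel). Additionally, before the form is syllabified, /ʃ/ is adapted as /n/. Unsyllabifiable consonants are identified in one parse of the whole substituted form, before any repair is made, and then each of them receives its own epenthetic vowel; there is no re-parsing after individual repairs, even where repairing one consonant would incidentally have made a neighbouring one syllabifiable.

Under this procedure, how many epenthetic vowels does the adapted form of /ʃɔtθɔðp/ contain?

3

After substitution the input is /nɔtθɔðp/.
The unsyllabifiable consonants are /t/, /ð/, /p/; each receives one epenthetic vowel.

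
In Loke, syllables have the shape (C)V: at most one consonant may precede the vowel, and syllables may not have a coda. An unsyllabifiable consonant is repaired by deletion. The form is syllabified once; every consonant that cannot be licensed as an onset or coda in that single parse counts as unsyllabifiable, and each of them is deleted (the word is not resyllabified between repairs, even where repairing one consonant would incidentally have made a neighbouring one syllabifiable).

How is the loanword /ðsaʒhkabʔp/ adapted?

saka

Syllabifying with onset maximization leaves /ð/, /ʒ/, /h/, /b/, /ʔ/, /p/ stranded (no codas are permitted; onsets are limited to one consonant).
Deletion applies to /ð/, /ʒ/, /h/, /b/, /ʔ/, /p/.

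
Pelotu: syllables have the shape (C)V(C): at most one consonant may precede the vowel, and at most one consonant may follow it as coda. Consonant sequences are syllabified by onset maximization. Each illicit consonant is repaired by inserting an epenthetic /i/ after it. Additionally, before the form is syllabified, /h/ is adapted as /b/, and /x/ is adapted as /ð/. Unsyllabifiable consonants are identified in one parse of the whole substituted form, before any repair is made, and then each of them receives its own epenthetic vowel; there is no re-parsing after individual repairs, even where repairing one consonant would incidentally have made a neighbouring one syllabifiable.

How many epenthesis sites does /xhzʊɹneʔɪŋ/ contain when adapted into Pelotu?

2

After substitution the input is /ðbzʊɹneʔɪŋ/.
The unsyllabifiable consonants are /ð/, /b/; each receives one epenthetic vowel.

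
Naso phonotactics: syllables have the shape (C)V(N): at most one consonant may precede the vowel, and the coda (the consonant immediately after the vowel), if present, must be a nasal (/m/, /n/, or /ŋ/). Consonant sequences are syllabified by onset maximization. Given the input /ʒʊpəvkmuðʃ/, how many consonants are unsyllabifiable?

4

The consonants /v/, /k/, /ð/, /ʃ/ cannot be parsed into a legal (C)V(N) syllable (only a nasal (/m/, /n/, or /ŋ/) is licensed in coda position; onsets are limited to one consonant).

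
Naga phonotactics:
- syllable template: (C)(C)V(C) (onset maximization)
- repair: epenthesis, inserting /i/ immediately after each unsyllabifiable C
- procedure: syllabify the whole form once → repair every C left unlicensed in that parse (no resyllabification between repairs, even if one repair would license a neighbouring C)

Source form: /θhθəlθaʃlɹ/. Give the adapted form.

θihθəlθaʃliɹi

Syllabifying with onset maximization leaves /θ/, /l/, /ɹ/ stranded (at most one coda consonant is licensed; onsets may contain at most 2 consonants).
Each unlicensed consonant becomes the onset of a new syllable: /θ/ → /θi/, /l/ → /li/, /ɹ/ → /ɹi/.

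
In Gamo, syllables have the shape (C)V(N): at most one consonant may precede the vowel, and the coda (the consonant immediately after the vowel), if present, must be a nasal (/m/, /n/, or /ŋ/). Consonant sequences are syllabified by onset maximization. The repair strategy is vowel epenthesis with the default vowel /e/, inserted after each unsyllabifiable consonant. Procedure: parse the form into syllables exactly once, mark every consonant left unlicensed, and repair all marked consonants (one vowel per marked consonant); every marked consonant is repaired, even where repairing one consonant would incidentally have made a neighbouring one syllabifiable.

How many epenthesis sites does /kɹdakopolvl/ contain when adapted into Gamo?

5

The unsyllabifiable consonants are /k/, /ɹ/, /l/, /v/, /l/; each receives one epenthetic vowel.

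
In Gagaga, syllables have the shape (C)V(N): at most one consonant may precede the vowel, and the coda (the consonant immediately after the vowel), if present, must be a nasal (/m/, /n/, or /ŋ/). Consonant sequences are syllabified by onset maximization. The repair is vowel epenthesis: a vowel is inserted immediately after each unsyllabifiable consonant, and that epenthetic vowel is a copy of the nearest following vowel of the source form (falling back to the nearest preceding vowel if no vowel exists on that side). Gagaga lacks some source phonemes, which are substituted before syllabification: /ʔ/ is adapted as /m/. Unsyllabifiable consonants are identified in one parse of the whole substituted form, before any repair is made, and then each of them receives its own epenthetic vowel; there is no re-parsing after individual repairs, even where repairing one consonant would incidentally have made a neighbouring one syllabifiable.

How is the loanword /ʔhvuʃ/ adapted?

Substitution: /ʔ/ → /m/, giving /mhvuʃ/.
Syllabifying with onset maximization leaves /m/, /h/, /ʃ/ stranded (only a nasal (/m/, /n/, or /ŋ/) is licensed in coda position; onsets are limited to one consonant).
Inserting the epenthetic vowel yields /m/ → /mu/, /h/ → /hu/, /ʃ/ → /ʃu/.

muhuvuʃu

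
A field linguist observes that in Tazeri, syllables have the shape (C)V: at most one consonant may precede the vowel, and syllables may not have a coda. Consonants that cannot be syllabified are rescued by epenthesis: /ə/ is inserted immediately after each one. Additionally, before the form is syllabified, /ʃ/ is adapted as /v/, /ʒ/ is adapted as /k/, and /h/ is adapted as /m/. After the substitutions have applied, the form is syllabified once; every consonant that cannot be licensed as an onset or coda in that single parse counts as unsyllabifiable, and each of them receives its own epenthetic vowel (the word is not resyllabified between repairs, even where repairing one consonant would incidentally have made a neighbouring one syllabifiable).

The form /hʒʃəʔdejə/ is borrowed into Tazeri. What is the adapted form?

Substitution: /h/ → /m/, /ʒ/ → /k/, /ʃ/ → /v/, giving /mkvəʔdejə/.
Syllabifying with onset maximization leaves /m/, /k/, /ʔ/ stranded (no codas are permitted; onsets are limited to one consonant).
Each unlicensed consonant becomes the onset of a new syllable: /m/ → /mə/, /k/ → /kə/, /ʔ/ → /ʔə/.

məkəvəʔədejə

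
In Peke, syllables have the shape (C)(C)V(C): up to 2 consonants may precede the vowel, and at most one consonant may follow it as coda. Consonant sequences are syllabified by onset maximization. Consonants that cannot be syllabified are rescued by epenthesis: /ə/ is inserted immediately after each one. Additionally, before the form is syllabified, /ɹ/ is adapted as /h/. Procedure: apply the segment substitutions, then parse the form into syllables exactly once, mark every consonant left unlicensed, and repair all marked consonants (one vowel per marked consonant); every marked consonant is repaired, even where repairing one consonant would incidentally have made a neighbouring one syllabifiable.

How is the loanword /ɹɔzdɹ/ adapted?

Substitution: /ɹ/ → /h/, giving /hɔzdh/.
The consonants /d/, /h/ cannot be parsed into a legal (C)(C)V(C) syllable (at most one coda consonant is licensed; onsets may contain at most 2 consonants).
Epenthesis after each stranded consonant: /d/ → /də/, /h/ → /hə/.

hɔzdəhə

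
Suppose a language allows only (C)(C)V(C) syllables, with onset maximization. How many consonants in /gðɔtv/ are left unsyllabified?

1

Under (C)(C)V(C), the unsyllabifiable consonants are /v/ (at most one coda consonant is licensed; onsets may contain at most 2 consonants).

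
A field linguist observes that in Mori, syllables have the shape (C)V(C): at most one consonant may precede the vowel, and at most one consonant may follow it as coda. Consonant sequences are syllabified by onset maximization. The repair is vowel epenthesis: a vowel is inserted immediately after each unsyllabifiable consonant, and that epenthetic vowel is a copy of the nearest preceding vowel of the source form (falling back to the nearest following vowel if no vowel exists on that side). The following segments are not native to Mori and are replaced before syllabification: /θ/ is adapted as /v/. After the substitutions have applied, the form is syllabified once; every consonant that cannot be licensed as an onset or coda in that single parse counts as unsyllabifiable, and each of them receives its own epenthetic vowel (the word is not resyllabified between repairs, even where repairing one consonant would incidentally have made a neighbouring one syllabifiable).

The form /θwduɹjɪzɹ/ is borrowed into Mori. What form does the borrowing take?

Substitution: /θ/ → /v/, giving /vwduɹjɪzɹ/.
Syllabifying with onset maximization leaves /v/, /w/, /ɹ/ stranded (at most one coda consonant is licensed; onsets are limited to one consonant).
Each unlicensed consonant becomes the onset of a new syllable: /v/ → /vu/, /w/ → /wu/, /ɹ/ → /ɹɪ/.

vuwuduɹjɪzɹɪ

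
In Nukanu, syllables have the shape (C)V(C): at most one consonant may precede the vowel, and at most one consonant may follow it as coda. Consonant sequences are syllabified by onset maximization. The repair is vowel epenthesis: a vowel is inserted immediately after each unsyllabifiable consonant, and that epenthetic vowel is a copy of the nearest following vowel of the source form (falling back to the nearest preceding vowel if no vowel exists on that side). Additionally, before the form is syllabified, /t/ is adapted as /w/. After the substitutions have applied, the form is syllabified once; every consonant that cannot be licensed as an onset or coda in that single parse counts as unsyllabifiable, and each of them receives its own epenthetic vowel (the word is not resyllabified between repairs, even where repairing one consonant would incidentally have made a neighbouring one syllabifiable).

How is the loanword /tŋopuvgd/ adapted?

Substitution: /t/ → /w/, giving /wŋopuvgd/.
The consonants /w/, /g/, /d/ cannot be parsed into a legal (C)V(C) syllable (at most one coda consonant is licensed; onsets are limited to one consonant).
Epenthesis after each stranded consonant: /w/ → /wo/, /g/ → /gu/, /d/ → /du/.

woŋopuvgudu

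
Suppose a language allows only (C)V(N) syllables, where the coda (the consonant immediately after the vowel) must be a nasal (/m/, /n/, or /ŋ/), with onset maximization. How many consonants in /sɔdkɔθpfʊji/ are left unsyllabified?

3

Under (C)V(N), the unsyllabifiable consonants are /d/, /θ/, /p/ (only a nasal (/m/, /n/, or /ŋ/) is licensed in coda position; onsets are limited to one consonant).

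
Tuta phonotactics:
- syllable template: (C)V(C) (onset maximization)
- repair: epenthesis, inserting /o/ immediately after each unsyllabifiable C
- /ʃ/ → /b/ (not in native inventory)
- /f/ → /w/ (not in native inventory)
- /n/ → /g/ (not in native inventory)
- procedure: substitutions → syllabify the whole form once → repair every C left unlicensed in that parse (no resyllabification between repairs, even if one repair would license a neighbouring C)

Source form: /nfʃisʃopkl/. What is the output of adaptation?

Substitution: /n/ → /g/, /f/ → /w/, /ʃ/ → /b/, giving /gwbisbopkl/.
Under (C)V(C), the unsyllabifiable consonants are /g/, /w/, /k/, /l/ (at most one coda consonant is licensed; onsets are limited to one consonant).
Each unlicensed consonant becomes the onset of a new syllable: /g/ → /go/, /w/ → /wo/, /k/ → /ko/, /l/ → /lo/.

gowobisbopkolo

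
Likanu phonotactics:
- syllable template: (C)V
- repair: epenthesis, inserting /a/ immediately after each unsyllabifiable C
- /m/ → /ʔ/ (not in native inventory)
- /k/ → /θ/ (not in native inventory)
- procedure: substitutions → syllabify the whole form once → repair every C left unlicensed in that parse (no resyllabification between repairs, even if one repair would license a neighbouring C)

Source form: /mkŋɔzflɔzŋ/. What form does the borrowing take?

Substitution: /m/ → /ʔ/, /k/ → /θ/, giving /ʔθŋɔzflɔzŋ/.
The consonants /ʔ/, /θ/, /z/, /f/, /z/, /ŋ/ cannot be parsed into a legal (C)V syllable (no codas are permitted; onsets are limited to one consonant).
Epenthesis after each stranded consonant: /ʔ/ → /ʔa/, /θ/ → /θa/, /z/ → /za/, /f/ → /fa/, /z/ → /za/, /ŋ/ → /ŋa/.

ʔaθaŋɔzafalɔzaŋa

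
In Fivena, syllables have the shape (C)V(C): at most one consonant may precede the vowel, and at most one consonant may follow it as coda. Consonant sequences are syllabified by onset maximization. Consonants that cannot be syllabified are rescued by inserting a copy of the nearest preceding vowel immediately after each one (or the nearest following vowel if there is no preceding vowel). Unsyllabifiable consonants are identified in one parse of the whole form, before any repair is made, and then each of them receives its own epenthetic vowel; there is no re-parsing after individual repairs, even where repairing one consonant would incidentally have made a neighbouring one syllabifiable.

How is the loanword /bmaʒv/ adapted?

Syllabifying with onset maximization leaves /b/, /v/ stranded (at most one coda consonant is licensed; onsets are limited to one consonant).
Epenthesis after each stranded consonant: /b/ → /ba/, /v/ → /va/.

bamaʒva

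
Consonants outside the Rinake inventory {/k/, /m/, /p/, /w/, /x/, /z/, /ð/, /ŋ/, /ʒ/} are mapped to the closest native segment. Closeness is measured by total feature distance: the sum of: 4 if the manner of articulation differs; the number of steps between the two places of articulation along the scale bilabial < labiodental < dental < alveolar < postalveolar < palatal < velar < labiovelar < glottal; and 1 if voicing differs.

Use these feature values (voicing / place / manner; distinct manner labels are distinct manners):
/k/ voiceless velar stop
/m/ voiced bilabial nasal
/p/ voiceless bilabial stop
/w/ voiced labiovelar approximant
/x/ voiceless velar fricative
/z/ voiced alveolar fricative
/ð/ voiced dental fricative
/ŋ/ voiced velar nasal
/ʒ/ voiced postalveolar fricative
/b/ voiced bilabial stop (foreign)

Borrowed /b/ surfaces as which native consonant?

p

/p/ is closest: same manner (stop), place distance 0 (bilabial→bilabial), voicing differs (+1); total 1. Next closest is /m/ at distance 4.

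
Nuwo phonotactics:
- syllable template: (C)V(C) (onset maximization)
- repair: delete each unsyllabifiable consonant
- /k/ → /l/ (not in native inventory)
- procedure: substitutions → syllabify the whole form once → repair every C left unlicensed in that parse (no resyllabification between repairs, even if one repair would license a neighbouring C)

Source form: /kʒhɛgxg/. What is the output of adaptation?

Substitution: /k/ → /l/, giving /lʒhɛgxg/.
The consonants /l/, /ʒ/, /x/, /g/ cannot be parsed into a legal (C)V(C) syllable (at most one coda consonant is licensed; onsets are limited to one consonant).
Deletion applies to /l/, /ʒ/, /x/, /g/.

hɛg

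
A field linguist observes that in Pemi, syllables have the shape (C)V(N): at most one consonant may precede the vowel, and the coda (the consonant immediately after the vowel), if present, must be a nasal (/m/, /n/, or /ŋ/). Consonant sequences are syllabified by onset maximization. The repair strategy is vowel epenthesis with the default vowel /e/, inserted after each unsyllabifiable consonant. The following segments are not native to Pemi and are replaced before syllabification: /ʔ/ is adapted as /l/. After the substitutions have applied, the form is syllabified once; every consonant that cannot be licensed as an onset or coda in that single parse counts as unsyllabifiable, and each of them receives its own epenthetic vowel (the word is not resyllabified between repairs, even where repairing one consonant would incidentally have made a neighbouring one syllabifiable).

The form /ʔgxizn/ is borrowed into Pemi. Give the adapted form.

legexizene

Substitution: /ʔ/ → /l/, giving /lgxizn/.
Syllabifying with onset maximization leaves /l/, /g/, /z/, /n/ stranded (only a nasal (/m/, /n/, or /ŋ/) is licensed in coda position; onsets are limited to one consonant).
Epenthesis after each stranded consonant: /l/ → /le/, /g/ → /ge/, /z/ → /ze/, /n/ → /ne/.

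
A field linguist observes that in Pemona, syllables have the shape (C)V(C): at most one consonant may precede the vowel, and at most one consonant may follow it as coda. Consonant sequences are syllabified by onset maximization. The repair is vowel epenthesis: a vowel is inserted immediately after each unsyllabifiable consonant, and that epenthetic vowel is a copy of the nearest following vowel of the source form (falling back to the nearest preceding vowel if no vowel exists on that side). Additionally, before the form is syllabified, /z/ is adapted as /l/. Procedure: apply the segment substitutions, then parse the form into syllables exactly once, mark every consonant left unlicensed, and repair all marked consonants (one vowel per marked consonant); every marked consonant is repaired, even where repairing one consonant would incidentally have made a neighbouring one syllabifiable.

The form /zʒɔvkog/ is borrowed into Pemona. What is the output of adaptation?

lɔʒɔvkog

Substitution: /z/ → /l/, giving /lʒɔvkog/.
The consonants /l/ cannot be parsed into a legal (C)V(C) syllable (at most one coda consonant is licensed; onsets are limited to one consonant).
Epenthesis after each stranded consonant: /l/ → /lɔ/.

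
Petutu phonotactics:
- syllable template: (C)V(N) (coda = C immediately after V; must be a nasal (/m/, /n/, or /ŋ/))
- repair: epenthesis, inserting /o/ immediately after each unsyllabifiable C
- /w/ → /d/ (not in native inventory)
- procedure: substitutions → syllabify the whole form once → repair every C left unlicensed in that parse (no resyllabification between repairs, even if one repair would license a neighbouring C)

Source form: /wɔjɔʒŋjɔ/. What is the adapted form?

Substitution: /w/ → /d/, giving /dɔjɔʒŋjɔ/.
The consonants /ʒ/, /ŋ/ cannot be parsed into a legal (C)V(N) syllable (only a nasal (/m/, /n/, or /ŋ/) is licensed in coda position; onsets are limited to one consonant).
Epenthesis after each stranded consonant: /ʒ/ → /ʒo/, /ŋ/ → /ŋo/.

dɔjɔʒoŋojɔ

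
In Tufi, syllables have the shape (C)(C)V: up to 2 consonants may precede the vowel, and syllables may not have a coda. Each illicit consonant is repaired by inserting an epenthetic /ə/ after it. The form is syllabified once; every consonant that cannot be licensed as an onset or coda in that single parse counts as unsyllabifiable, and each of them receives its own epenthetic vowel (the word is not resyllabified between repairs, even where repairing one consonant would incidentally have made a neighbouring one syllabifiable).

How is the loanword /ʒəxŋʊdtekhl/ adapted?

ʒəxŋʊdtekəhələ

Syllabifying with onset maximization leaves /k/, /h/, /l/ stranded (no codas are permitted; onsets may contain at most 2 consonants).
Inserting the epenthetic vowel yields /k/ → /kə/, /h/ → /hə/, /l/ → /lə/.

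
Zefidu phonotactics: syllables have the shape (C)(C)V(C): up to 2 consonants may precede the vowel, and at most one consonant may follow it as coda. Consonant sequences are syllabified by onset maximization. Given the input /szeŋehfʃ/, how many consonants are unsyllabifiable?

Syllabifying with onset maximization leaves /f/, /ʃ/ stranded (at most one coda consonant is licensed; onsets may contain at most 2 consonants).

2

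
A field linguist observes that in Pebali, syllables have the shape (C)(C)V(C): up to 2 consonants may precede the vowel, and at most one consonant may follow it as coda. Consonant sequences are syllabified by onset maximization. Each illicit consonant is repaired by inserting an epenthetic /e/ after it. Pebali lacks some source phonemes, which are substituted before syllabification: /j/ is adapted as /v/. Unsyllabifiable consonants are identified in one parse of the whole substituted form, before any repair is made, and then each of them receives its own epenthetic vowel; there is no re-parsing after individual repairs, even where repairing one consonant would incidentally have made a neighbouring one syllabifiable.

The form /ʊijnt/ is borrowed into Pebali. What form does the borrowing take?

Substitution: /j/ → /v/, giving /ʊivnt/.
Syllabifying with onset maximization leaves /n/, /t/ stranded (at most one coda consonant is licensed; onsets may contain at most 2 consonants).
Each unlicensed consonant becomes the onset of a new syllable: /n/ → /ne/, /t/ → /te/.

ʊivnete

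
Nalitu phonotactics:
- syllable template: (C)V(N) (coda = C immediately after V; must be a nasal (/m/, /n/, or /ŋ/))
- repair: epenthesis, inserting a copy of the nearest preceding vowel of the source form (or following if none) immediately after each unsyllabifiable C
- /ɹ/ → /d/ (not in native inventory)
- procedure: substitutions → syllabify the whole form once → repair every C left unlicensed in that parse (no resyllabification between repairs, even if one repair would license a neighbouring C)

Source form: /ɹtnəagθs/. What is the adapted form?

dətənəagaθasa

Substitution: /ɹ/ → /d/, giving /dtnəagθs/.
Under (C)V(N), the unsyllabifiable consonants are /d/, /t/, /g/, /θ/, /s/ (only a nasal (/m/, /n/, or /ŋ/) is licensed in coda position; onsets are limited to one consonant).
Each unlicensed consonant becomes the onset of a new syllable: /d/ → /də/, /t/ → /tə/, /g/ → /ga/, /θ/ → /θa/, /s/ → /sa/.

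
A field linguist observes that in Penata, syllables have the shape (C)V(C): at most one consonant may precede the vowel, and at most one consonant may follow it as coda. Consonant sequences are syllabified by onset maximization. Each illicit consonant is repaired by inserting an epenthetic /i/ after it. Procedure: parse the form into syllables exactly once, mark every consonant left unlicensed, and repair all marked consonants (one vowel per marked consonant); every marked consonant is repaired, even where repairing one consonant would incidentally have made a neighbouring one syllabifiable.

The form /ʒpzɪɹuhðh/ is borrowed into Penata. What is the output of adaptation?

The consonants /ʒ/, /p/, /ð/, /h/ cannot be parsed into a legal (C)V(C) syllable (at most one coda consonant is licensed; onsets are limited to one consonant).
Inserting the epenthetic vowel yields /ʒ/ → /ʒi/, /p/ → /pi/, /ð/ → /ði/, /h/ → /hi/.

ʒipizɪɹuhðihi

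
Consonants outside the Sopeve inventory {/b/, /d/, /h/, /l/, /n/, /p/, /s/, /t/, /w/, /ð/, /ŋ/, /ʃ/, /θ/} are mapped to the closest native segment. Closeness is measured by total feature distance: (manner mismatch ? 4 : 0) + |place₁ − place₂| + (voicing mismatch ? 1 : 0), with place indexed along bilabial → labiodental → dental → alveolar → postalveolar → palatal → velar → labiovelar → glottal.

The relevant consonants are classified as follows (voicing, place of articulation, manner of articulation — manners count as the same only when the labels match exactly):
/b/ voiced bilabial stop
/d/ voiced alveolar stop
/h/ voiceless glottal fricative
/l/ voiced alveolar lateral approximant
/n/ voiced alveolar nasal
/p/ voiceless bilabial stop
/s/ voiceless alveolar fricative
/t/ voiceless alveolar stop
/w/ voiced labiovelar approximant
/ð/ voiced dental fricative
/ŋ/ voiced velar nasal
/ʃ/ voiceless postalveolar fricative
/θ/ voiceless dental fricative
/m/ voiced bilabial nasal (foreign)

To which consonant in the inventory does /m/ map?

n

/n/ is closest: same manner (nasal), place distance 3 (bilabial→alveolar), same voicing; total 3. Next closest is /b/ at distance 4.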